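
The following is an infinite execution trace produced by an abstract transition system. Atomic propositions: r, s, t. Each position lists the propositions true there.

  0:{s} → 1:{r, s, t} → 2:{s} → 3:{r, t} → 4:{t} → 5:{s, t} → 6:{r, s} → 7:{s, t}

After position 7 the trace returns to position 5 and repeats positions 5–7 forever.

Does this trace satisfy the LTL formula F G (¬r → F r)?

Yes

G (¬r → F r) holds at position 0, which is reachable from 0, so F G (¬r → F r) holds.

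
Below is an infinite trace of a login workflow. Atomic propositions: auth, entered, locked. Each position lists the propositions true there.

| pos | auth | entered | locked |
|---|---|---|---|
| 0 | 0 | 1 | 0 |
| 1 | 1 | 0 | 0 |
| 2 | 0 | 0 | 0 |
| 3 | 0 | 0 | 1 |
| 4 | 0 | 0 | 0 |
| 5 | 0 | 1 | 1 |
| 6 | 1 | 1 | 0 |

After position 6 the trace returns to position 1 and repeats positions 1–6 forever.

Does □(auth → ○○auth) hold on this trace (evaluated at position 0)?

No

auth → ○○auth must hold at every position from 0 onward. It fails at position 1, so □(auth → ○○auth) is false.
Positions where auth holds: 1, 6.
Check ○○auth at each: 1→fails, 6→fails.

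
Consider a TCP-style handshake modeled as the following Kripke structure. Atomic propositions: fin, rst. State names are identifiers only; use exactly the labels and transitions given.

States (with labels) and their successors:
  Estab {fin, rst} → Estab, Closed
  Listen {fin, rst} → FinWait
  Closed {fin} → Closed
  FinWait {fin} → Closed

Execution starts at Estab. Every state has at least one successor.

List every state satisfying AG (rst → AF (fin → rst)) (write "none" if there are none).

{Estab, Listen, Closed, FinWait}

States satisfying rst → AF (fin → rst): {Estab, Listen, Closed, FinWait}.
States satisfying AG (rst → AF (fin → rst)): {Estab, Listen, Closed, FinWait}.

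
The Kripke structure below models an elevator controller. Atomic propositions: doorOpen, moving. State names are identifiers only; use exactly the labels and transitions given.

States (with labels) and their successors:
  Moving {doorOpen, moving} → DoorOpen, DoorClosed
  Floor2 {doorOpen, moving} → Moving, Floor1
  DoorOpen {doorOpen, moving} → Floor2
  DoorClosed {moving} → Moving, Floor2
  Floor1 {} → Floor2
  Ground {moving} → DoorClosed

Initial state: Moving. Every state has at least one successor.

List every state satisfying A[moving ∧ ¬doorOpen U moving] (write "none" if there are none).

States satisfying moving ∧ ¬doorOpen: {DoorClosed, Ground}.
States satisfying moving: {Moving, Floor2, DoorOpen, DoorClosed, Ground}.
States satisfying A[moving ∧ ¬doorOpen U moving]: {Moving, Floor2, DoorOpen, DoorClosed, Ground}.

{Moving, Floor2, DoorOpen, DoorClosed, Ground}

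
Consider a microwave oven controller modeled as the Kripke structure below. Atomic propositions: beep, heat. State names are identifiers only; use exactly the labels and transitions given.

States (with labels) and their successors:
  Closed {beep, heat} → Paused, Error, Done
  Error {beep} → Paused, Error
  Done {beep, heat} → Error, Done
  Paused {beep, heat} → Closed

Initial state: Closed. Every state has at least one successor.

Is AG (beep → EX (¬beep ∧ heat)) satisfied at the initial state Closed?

States satisfying beep → EX (¬beep ∧ heat): ∅.
States satisfying AG (beep → EX (¬beep ∧ heat)): ∅.
Closed is reachable from Closed and violates beep → EX (¬beep ∧ heat), so AG fails at Closed.
Closed ∉ Sat(AG (beep → EX (¬beep ∧ heat))).

Does not hold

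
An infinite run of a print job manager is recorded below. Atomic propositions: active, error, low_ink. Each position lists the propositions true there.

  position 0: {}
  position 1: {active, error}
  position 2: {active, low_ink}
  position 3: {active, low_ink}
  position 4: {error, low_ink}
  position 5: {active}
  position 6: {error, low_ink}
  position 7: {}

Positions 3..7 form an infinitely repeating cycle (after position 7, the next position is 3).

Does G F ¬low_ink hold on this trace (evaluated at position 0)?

F ¬low_ink holds at every position 0..7, and those are all positions ever visited, so G F ¬low_ink holds.

Yes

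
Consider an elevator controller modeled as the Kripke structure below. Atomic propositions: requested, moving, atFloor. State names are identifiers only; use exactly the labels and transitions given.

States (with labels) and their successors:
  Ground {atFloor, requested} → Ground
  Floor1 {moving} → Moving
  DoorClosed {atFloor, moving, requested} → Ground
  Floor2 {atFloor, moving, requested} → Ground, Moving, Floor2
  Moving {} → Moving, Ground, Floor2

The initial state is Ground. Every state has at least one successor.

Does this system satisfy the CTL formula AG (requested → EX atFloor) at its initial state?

States satisfying requested → EX atFloor: {Ground, Floor1, DoorClosed, Floor2, Moving}.
States satisfying AG (requested → EX atFloor): {Ground, Floor1, DoorClosed, Floor2, Moving}.
Every state reachable from Ground satisfies requested → EX atFloor.
Ground ∈ Sat(AG (requested → EX atFloor)).

Holds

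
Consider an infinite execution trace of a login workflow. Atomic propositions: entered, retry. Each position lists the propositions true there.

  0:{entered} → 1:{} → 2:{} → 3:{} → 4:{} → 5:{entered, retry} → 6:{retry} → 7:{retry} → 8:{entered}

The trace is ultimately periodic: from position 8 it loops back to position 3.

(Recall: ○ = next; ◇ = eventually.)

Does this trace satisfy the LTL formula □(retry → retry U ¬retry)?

retry → retry U ¬retry holds at every position 0..8, and those are all positions ever visited, so □(retry → retry U ¬retry) holds.
Positions where retry holds: 5, 6, 7.
Check retry U ¬retry at each: 5→ok, 6→ok, 7→ok.

Satisfied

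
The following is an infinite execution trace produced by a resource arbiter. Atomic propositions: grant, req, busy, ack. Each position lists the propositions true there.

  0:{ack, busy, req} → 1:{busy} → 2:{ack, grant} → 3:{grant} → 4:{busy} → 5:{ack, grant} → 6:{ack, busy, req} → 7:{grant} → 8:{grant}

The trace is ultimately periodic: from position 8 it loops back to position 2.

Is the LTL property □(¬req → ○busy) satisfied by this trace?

Does not hold

¬req → ○busy must hold at every position from 0 onward. It fails at position 1, so □(¬req → ○busy) is false.
Positions where ¬req holds: 1, 2, 3, 4, 5, 7, 8.
Check ○busy at each: 1→fails, 2→fails, 3→ok, 4→fails, 5→ok, 7→fails, 8→fails.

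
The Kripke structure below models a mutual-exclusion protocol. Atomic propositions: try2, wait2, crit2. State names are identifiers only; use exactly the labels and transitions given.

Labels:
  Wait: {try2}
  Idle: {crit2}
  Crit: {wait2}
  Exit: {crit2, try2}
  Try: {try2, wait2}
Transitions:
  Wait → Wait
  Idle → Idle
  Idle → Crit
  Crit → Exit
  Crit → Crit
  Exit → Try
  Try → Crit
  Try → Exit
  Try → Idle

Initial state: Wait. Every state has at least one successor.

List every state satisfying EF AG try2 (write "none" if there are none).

{Wait}

States satisfying AG try2: {Wait}.
States satisfying EF AG try2: {Wait}.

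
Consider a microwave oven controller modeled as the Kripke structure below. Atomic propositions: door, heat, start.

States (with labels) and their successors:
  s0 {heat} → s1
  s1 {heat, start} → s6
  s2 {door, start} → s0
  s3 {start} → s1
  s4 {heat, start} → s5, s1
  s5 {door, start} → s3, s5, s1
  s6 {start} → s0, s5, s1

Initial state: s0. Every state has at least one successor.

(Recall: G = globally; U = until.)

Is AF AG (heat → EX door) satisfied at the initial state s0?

States satisfying AG (heat → EX door): ∅.
States satisfying AF AG (heat → EX door): ∅.
There is a path from s0 along which AG (heat → EX door) never holds.
s0 ∉ Sat(AF AG (heat → EX door)).

Violated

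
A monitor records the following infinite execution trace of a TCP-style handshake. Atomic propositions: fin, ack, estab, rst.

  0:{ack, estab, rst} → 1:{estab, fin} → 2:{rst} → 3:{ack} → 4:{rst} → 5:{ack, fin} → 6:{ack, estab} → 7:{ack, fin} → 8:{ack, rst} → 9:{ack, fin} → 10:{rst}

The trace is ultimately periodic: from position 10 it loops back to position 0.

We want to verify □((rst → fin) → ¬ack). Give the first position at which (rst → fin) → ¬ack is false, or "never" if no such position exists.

Check (rst → fin) → ¬ack at each position in order: 0 ✓, 1 ✓, 2 ✓.
At position 3 the labels are {ack}, so (rst → fin) → ¬ack is false there. This is the first violation.

3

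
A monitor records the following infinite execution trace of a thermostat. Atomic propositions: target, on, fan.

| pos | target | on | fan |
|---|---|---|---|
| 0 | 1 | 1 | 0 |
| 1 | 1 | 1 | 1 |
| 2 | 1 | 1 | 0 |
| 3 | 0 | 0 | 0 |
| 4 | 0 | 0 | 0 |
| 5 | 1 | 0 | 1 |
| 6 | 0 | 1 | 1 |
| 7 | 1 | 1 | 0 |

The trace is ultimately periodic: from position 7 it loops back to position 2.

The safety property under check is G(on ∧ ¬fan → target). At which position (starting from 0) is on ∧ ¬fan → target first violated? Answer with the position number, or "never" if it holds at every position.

on ∧ ¬fan → target holds at every position 0..7, and those are all the positions the trace ever visits, so the invariant G(on ∧ ¬fan → target) is never violated.

never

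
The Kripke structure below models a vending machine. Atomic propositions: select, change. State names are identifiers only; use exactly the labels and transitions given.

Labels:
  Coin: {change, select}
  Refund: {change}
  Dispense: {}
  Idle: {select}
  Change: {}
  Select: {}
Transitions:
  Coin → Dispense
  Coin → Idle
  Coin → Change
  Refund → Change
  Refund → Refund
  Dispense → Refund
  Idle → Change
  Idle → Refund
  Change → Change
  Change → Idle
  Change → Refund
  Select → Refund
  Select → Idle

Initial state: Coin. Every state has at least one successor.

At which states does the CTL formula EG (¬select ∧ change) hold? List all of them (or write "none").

{Refund}

States satisfying ¬select ∧ change: {Refund}.
States satisfying EG (¬select ∧ change): {Refund}.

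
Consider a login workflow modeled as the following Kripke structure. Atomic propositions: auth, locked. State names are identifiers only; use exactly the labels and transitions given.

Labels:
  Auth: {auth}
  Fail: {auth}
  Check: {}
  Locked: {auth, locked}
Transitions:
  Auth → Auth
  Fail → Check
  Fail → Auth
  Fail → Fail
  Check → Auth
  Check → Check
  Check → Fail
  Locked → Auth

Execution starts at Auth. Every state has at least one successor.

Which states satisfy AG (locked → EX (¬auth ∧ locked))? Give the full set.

States satisfying locked → EX (¬auth ∧ locked): {Auth, Fail, Check}.
States satisfying AG (locked → EX (¬auth ∧ locked)): {Auth, Fail, Check}.

{Auth, Fail, Check}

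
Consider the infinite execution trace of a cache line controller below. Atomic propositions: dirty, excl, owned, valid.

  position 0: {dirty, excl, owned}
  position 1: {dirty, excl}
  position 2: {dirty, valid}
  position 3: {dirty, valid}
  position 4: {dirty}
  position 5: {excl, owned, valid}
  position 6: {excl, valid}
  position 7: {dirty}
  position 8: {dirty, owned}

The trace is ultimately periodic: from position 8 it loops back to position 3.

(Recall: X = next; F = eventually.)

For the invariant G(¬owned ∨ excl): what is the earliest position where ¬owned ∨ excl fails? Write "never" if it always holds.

8

Check ¬owned ∨ excl at each position in order: 0 ✓, 1 ✓, 2 ✓, 3 ✓, 4 ✓, 5 ✓, 6 ✓, 7 ✓.
At position 8 the labels are {dirty, owned}, so ¬owned ∨ excl is false there. This is the first violation.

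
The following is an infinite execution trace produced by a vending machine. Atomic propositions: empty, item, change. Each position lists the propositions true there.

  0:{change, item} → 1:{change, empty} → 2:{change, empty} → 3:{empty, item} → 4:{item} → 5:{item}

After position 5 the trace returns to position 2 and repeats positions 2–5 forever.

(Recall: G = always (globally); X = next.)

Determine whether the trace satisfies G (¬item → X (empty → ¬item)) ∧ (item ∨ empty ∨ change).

¬item → X (empty → ¬item) must hold at every position from 0 onward. It fails at position 2, so G (¬item → X (empty → ¬item)) is false.
Positions where ¬item holds: 1, 2.
Check X (empty → ¬item) at each: 1→ok, 2→fails.
At position 0: G (¬item → X (empty → ¬item)) is false; item ∨ empty ∨ change is true; so G (¬item → X (empty → ¬item)) ∧ (item ∨ empty ∨ change) is false.

No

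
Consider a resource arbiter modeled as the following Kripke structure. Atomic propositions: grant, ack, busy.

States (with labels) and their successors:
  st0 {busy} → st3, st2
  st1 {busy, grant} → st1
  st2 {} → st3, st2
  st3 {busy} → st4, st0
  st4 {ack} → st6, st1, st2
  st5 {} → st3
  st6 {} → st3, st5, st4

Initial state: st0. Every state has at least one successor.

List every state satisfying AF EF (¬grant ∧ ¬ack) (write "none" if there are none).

States satisfying EF (¬grant ∧ ¬ack): {st0, st2, st3, st4, st5, st6}.
States satisfying AF EF (¬grant ∧ ¬ack): {st0, st2, st3, st4, st5, st6}.

{st0, st2, st3, st4, st5, st6}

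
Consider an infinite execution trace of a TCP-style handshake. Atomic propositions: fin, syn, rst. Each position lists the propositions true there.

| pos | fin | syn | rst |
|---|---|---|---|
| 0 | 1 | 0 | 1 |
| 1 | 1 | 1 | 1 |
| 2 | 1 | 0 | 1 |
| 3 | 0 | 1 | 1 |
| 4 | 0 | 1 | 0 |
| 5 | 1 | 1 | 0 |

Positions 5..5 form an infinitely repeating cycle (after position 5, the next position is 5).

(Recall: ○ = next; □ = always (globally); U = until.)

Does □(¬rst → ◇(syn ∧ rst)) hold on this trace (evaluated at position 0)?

¬rst → ◇(syn ∧ rst) must hold at every position from 0 onward. It fails at position 4, so □(¬rst → ◇(syn ∧ rst)) is false.
Positions where ¬rst holds: 4, 5.
Check ◇(syn ∧ rst) at each: 4→fails, 5→fails.

Does not hold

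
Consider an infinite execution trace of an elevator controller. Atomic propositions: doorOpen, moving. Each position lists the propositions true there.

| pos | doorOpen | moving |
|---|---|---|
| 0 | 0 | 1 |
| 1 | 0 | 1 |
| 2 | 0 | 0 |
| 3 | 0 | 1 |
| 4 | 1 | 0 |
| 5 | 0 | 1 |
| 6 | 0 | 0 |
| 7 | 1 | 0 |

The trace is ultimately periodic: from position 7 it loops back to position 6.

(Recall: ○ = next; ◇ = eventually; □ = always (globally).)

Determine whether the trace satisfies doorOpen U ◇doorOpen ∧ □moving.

Violated

Walking from position 0: ◇doorOpen first holds at position 0, and doorOpen holds at every earlier position along the way, so doorOpen U ◇doorOpen holds.
moving must hold at every position from 0 onward. It fails at position 2, so □moving is false.
At position 0: doorOpen U ◇doorOpen is true; □moving is false; so doorOpen U ◇doorOpen ∧ □moving is false.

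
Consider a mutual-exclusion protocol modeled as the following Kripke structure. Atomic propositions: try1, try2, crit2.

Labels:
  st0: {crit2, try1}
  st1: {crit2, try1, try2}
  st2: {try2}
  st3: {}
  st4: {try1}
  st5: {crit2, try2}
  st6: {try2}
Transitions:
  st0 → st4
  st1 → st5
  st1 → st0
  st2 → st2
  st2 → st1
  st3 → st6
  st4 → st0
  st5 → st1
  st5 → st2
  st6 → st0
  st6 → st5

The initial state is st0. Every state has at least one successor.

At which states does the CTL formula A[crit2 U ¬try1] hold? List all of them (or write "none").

{st2, st3, st5, st6}

States satisfying crit2: {st0, st1, st5}.
States satisfying ¬try1: {st2, st3, st5, st6}.
States satisfying A[crit2 U ¬try1]: {st2, st3, st5, st6}.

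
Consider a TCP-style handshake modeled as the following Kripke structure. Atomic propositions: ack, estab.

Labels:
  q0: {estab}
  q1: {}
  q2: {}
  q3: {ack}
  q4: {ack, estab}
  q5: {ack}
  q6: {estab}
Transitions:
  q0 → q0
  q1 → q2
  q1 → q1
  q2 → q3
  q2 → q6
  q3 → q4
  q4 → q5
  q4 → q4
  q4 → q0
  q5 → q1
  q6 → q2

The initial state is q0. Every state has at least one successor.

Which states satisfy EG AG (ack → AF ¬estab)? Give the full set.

States satisfying AG (ack → AF ¬estab): {q0}.
States satisfying EG AG (ack → AF ¬estab): {q0}.

{q0}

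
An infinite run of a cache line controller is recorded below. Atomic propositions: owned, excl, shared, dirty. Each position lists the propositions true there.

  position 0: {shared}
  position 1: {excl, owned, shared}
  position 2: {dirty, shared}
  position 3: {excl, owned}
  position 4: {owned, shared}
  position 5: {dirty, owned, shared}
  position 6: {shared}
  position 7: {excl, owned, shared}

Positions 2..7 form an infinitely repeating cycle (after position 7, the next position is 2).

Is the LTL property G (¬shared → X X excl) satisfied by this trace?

Violated

¬shared → X X excl must hold at every position from 0 onward. It fails at position 3, so G (¬shared → X X excl) is false.
Positions where ¬shared holds: 3.
Check X X excl at each: 3→fails.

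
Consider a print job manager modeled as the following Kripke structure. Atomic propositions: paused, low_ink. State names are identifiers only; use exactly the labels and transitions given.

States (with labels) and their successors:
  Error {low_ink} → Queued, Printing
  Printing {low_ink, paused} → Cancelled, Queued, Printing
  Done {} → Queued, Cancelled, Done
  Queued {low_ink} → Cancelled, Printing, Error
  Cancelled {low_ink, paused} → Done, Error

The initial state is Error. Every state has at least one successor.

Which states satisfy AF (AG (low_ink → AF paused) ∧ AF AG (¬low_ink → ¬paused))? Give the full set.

States satisfying AF (AG (low_ink → AF paused) ∧ AF AG (¬low_ink → ¬paused)): ∅.

none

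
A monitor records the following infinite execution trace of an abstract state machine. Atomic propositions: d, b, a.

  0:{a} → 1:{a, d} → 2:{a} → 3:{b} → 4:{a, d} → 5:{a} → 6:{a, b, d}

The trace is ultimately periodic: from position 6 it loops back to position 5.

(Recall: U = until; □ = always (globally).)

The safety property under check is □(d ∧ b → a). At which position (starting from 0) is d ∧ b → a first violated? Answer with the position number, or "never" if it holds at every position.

never

d ∧ b → a holds at every position 0..6, and those are all the positions the trace ever visits, so the invariant □(d ∧ b → a) is never violated.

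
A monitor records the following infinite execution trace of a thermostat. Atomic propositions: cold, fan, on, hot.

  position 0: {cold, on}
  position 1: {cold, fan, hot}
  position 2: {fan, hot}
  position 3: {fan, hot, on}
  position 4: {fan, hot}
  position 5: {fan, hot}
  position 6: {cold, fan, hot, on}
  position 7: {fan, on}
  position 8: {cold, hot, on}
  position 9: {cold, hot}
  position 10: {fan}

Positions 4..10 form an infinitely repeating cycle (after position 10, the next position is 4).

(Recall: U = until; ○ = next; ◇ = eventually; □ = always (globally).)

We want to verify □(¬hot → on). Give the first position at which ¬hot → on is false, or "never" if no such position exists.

10

Check ¬hot → on at each position in order: 0 ✓, 1 ✓, 2 ✓, 3 ✓, 4 ✓, 5 ✓, 6 ✓, 7 ✓, 8 ✓, 9 ✓.
At position 10 the labels are {fan}, so ¬hot → on is false there. This is the first violation.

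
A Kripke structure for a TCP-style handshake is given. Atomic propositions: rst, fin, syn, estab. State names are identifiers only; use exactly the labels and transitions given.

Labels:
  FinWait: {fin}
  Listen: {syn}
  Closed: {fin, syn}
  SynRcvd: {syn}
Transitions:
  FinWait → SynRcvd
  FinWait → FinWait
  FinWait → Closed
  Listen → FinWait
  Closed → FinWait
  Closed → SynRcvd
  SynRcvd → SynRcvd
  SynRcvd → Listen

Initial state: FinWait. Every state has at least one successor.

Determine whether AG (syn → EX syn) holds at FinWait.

Violated

States satisfying syn → EX syn: {FinWait, Closed, SynRcvd}.
States satisfying AG (syn → EX syn): ∅.
Listen is reachable from FinWait and violates syn → EX syn, so AG fails at FinWait.
FinWait ∉ Sat(AG (syn → EX syn)).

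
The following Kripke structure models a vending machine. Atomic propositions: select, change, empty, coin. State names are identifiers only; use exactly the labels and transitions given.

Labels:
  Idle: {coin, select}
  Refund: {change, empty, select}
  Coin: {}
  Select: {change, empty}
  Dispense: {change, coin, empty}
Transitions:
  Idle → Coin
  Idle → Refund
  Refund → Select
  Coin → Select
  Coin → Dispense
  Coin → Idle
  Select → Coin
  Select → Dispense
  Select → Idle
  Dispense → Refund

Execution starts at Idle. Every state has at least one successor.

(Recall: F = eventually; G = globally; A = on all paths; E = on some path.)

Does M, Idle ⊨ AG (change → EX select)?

No

States satisfying change → EX select: {Idle, Coin, Select, Dispense}.
States satisfying AG (change → EX select): ∅.
Refund is reachable from Idle and violates change → EX select, so AG fails at Idle.
Idle ∉ Sat(AG (change → EX select)).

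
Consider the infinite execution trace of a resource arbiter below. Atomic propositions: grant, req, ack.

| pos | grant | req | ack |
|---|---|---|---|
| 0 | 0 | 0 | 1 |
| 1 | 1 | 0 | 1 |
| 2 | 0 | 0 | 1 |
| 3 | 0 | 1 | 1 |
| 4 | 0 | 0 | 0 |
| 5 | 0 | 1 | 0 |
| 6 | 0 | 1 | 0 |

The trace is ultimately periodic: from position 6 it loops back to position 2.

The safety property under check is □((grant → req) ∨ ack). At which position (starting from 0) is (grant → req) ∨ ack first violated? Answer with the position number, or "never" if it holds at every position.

never

(grant → req) ∨ ack holds at every position 0..6, and those are all the positions the trace ever visits, so the invariant □((grant → req) ∨ ack) is never violated.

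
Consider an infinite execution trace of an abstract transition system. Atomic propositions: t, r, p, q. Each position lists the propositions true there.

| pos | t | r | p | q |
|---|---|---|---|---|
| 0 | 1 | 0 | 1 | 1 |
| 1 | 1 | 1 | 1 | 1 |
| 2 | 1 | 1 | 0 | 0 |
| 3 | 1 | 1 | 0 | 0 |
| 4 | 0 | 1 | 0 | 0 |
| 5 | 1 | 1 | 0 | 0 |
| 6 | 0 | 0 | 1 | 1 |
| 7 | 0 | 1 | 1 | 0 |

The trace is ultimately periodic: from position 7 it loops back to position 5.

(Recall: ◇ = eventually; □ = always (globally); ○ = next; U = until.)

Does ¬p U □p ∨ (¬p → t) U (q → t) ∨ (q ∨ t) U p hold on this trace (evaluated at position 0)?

Walking from position 0: at position 0, □p has not yet held and ¬p fails, so ¬p U □p is false.
At position 0: ¬p U □p is false; (¬p → t) U (q → t) ∨ (q ∨ t) U p is true; so ¬p U □p ∨ (¬p → t) U (q → t) ∨ (q ∨ t) U p is true.

Holds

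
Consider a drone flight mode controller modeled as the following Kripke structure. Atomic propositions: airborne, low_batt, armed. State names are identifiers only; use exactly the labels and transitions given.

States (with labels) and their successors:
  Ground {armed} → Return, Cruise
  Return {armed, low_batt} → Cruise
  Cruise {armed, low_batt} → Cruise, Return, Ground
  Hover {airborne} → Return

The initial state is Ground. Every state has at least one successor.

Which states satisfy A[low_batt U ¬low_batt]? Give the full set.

States satisfying low_batt: {Return, Cruise}.
States satisfying ¬low_batt: {Ground, Hover}.
States satisfying A[low_batt U ¬low_batt]: {Ground, Hover}.

{Ground, Hover}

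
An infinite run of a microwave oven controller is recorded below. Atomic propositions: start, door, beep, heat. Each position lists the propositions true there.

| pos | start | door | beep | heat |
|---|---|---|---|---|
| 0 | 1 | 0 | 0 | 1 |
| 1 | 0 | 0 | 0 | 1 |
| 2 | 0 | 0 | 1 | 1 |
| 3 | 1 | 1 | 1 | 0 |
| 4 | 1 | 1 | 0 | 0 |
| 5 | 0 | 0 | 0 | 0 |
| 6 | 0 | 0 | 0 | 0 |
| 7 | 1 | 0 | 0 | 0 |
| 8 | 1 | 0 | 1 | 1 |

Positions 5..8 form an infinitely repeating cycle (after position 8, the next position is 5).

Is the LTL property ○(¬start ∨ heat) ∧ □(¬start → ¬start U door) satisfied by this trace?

Violated

The position after 0 is 1; ¬start ∨ heat is true there.
¬start → ¬start U door must hold at every position from 0 onward. It fails at position 5, so □(¬start → ¬start U door) is false.
Positions where ¬start holds: 1, 2, 5, 6.
Check ¬start U door at each: 1→ok, 2→ok, 5→fails, 6→fails.
At position 0: ○(¬start ∨ heat) is true; □(¬start → ¬start U door) is false; so ○(¬start ∨ heat) ∧ □(¬start → ¬start U door) is false.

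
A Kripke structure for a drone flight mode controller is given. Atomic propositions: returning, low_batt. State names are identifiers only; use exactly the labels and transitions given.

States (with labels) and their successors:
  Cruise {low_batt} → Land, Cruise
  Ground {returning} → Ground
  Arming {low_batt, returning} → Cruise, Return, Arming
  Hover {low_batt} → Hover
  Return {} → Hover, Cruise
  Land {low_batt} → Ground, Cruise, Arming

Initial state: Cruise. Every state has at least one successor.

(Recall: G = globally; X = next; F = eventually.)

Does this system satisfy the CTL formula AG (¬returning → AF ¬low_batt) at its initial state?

States satisfying ¬returning → AF ¬low_batt: {Ground, Arming, Return}.
States satisfying AG (¬returning → AF ¬low_batt): {Ground}.
Cruise is reachable from Cruise and violates ¬returning → AF ¬low_batt, so AG fails at Cruise.
Cruise ∉ Sat(AG (¬returning → AF ¬low_batt)).

Does not hold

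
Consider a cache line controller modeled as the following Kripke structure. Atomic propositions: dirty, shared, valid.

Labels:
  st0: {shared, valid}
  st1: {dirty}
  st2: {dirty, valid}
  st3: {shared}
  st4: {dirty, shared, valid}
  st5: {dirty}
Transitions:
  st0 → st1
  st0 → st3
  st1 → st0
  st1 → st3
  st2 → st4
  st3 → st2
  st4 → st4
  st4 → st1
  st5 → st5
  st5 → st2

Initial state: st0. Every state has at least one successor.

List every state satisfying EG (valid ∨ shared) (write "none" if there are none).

States satisfying valid ∨ shared: {st0, st2, st3, st4}.
States satisfying EG (valid ∨ shared): {st0, st2, st3, st4}.

{st0, st2, st3, st4}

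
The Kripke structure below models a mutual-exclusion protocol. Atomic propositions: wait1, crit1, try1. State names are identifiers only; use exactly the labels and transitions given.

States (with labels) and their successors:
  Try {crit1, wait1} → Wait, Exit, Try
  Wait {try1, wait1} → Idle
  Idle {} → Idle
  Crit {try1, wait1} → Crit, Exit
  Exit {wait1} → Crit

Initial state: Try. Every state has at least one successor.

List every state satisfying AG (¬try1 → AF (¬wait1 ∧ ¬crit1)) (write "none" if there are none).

{Wait, Idle}

States satisfying ¬try1 → AF (¬wait1 ∧ ¬crit1): {Wait, Idle, Crit}.
States satisfying AG (¬try1 → AF (¬wait1 ∧ ¬crit1)): {Wait, Idle}.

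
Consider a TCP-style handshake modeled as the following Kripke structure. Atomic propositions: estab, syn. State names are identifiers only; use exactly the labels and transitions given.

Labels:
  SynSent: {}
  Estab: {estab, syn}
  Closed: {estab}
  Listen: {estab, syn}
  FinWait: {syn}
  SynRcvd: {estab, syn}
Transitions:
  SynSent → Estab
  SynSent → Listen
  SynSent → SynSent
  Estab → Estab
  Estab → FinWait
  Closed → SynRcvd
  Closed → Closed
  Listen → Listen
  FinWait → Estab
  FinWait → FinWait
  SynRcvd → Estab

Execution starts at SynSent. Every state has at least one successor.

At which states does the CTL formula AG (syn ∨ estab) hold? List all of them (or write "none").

States satisfying syn ∨ estab: {Estab, Closed, Listen, FinWait, SynRcvd}.
States satisfying AG (syn ∨ estab): {Estab, Closed, Listen, FinWait, SynRcvd}.

{Estab, Closed, Listen, FinWait, SynRcvd}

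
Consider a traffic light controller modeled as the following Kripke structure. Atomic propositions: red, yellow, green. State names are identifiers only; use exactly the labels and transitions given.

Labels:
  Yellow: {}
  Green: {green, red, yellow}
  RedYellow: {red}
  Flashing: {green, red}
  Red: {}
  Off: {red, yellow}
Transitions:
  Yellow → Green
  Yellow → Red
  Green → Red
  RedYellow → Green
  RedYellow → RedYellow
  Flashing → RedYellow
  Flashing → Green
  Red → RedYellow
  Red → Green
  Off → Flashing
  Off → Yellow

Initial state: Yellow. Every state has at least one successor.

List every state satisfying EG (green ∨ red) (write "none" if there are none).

{RedYellow, Flashing, Off}

States satisfying green ∨ red: {Green, RedYellow, Flashing, Off}.
States satisfying EG (green ∨ red): {RedYellow, Flashing, Off}.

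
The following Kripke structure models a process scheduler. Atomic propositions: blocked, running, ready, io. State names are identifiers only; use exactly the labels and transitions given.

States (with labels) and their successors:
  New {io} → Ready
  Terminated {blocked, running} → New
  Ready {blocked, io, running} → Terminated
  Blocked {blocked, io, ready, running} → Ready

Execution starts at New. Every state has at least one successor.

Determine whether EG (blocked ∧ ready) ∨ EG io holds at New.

States satisfying blocked ∧ ready: {Blocked}.
States satisfying EG (blocked ∧ ready): ∅.
States satisfying io: {New, Ready, Blocked}.
States satisfying EG io: ∅.
States satisfying EG (blocked ∧ ready) ∨ EG io: ∅.
New ∉ Sat(EG (blocked ∧ ready) ∨ EG io).

No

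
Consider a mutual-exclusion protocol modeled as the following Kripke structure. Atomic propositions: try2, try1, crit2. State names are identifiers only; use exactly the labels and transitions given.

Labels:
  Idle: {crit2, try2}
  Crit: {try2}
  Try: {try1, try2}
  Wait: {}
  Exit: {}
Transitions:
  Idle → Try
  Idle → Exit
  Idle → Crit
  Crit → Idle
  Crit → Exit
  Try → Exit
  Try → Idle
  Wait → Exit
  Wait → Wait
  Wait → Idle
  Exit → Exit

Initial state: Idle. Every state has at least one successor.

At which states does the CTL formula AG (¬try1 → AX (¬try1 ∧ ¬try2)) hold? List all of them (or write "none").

{Exit}

States satisfying ¬try1 → AX (¬try1 ∧ ¬try2): {Try, Exit}.
States satisfying AG (¬try1 → AX (¬try1 ∧ ¬try2)): {Exit}.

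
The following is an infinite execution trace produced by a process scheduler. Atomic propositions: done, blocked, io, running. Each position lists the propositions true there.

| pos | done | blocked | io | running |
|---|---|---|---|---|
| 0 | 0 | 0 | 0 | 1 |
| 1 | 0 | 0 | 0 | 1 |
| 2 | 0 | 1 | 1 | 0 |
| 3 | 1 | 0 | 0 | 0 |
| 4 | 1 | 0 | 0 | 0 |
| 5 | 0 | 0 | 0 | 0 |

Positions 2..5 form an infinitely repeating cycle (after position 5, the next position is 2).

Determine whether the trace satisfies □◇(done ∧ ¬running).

◇(done ∧ ¬running) holds at every position 0..5, and those are all positions ever visited, so □◇(done ∧ ¬running) holds.

Holds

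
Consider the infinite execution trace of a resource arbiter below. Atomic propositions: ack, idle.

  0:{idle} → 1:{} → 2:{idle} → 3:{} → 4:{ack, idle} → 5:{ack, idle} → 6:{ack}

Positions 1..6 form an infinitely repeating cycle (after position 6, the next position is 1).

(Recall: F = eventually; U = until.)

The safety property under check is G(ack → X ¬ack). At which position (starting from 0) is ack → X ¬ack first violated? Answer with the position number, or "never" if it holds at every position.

4

Check ack → X ¬ack at each position in order: 0 ✓, 1 ✓, 2 ✓, 3 ✓.
At position 4 the labels are {ack, idle} and the next position 5 has {ack, idle}, so ack → X ¬ack is false there. This is the first violation.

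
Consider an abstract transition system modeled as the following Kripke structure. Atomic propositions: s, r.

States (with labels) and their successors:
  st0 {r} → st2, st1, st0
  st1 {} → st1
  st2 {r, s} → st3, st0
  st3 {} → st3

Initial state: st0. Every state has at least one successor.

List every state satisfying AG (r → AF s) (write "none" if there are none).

{st1, st3}

States satisfying r → AF s: {st1, st2, st3}.
States satisfying AG (r → AF s): {st1, st3}.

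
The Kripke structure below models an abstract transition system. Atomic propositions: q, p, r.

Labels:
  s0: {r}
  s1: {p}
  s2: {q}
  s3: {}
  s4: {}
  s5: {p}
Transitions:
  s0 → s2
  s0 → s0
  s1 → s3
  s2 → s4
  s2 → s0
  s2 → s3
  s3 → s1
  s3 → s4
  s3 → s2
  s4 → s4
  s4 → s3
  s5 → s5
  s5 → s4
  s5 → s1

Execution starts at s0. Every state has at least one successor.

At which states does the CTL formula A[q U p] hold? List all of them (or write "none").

States satisfying q: {s2}.
States satisfying p: {s1, s5}.
States satisfying A[q U p]: {s1, s5}.

{s1, s5}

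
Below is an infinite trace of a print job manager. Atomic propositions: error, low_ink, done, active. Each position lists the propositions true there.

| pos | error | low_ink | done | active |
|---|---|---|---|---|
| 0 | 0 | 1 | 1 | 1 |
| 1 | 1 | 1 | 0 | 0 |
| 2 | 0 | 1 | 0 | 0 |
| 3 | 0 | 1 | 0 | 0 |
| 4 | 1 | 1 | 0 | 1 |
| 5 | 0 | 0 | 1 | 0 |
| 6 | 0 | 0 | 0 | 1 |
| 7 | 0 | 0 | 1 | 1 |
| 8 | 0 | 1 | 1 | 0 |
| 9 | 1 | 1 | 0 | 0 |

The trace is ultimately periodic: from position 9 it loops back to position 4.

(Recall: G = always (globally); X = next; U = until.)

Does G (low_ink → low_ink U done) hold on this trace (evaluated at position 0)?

low_ink → low_ink U done holds at every position 0..9, and those are all positions ever visited, so G (low_ink → low_ink U done) holds.
Positions where low_ink holds: 0, 1, 2, 3, 4, 8, 9.
Check low_ink U done at each: 0→ok, 1→ok, 2→ok, 3→ok, 4→ok, 8→ok, 9→ok.

Satisfied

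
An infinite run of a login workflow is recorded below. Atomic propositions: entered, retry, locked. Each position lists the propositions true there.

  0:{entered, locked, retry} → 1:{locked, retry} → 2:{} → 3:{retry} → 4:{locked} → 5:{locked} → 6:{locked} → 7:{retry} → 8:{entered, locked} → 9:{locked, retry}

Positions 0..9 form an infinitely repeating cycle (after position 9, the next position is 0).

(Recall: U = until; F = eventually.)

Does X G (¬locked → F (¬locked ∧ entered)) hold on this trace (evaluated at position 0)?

The position after 0 is 1; G (¬locked → F (¬locked ∧ entered)) is false there.

Does not hold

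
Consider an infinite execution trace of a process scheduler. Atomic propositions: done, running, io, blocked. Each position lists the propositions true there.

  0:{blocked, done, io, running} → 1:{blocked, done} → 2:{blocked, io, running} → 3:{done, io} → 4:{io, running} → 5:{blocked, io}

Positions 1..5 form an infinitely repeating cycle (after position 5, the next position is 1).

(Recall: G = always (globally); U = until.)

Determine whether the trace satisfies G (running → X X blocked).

running → X X blocked must hold at every position from 0 onward. It fails at position 2, so G (running → X X blocked) is false.
Positions where running holds: 0, 2, 4.
Check X X blocked at each: 0→ok, 2→fails, 4→ok.

Violated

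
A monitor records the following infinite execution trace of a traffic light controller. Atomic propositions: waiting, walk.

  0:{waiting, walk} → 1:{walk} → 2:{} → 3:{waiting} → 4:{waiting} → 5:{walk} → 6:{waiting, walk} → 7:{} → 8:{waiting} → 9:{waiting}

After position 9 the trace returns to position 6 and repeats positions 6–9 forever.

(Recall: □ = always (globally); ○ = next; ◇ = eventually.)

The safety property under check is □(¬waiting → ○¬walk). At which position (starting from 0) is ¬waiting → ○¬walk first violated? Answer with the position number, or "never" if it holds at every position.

5

Check ¬waiting → ○¬walk at each position in order: 0 ✓, 1 ✓, 2 ✓, 3 ✓, 4 ✓.
At position 5 the labels are {walk} and the next position 6 has {waiting, walk}, so ¬waiting → ○¬walk is false there. This is the first violation.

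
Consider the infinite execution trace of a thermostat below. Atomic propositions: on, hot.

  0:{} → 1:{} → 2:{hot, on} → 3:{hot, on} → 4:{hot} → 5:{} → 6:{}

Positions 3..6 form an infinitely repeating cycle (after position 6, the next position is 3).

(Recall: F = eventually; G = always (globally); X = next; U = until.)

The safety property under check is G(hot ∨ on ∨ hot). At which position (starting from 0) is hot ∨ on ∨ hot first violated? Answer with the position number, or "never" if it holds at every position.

0

At position 0 the labels are {}, so hot ∨ on ∨ hot is false there. This is the first violation.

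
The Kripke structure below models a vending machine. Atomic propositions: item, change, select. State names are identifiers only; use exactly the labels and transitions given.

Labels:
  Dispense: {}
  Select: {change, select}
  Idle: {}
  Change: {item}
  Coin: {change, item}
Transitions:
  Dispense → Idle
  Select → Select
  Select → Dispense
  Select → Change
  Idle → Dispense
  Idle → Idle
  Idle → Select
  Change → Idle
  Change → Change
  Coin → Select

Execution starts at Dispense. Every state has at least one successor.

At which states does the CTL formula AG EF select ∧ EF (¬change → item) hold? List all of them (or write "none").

{Dispense, Select, Idle, Change, Coin}

States satisfying EF select: {Dispense, Select, Idle, Change, Coin}.
States satisfying AG EF select: {Dispense, Select, Idle, Change, Coin}.
States satisfying ¬change → item: {Select, Change, Coin}.
States satisfying EF (¬change → item): {Dispense, Select, Idle, Change, Coin}.
States satisfying AG EF select ∧ EF (¬change → item): {Dispense, Select, Idle, Change, Coin}.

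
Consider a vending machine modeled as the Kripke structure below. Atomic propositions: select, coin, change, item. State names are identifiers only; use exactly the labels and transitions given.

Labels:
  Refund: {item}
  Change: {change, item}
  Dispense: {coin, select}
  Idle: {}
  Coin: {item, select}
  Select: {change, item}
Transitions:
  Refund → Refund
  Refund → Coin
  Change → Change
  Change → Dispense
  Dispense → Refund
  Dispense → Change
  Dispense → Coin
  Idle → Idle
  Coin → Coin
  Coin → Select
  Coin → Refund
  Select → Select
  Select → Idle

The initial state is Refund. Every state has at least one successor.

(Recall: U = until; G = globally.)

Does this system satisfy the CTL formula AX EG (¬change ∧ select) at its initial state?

States satisfying EG (¬change ∧ select): {Dispense, Coin}.
States satisfying AX EG (¬change ∧ select): ∅.
Refund ∉ Sat(AX EG (¬change ∧ select)).

Does not hold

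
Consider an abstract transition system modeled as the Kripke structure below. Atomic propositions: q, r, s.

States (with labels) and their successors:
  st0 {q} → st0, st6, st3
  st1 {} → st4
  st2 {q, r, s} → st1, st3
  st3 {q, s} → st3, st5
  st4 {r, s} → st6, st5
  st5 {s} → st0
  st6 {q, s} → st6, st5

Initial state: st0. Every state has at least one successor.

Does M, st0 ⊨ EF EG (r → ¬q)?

States satisfying EG (r → ¬q): {st0, st1, st3, st4, st5, st6}.
States satisfying EF EG (r → ¬q): {st0, st1, st2, st3, st4, st5, st6}.
Some path from st0 reaches a state where EG (r → ¬q) holds.
st0 ∈ Sat(EF EG (r → ¬q)).

Holds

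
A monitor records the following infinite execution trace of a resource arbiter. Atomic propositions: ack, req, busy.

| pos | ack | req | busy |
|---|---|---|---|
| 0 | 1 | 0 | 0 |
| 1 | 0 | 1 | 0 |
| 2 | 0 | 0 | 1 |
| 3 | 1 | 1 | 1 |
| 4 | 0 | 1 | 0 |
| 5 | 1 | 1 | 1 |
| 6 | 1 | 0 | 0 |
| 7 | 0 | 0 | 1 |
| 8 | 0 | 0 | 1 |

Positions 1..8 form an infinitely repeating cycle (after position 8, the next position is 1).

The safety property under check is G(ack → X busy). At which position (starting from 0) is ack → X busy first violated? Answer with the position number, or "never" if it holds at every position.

0

At position 0 the labels are {ack} and the next position 1 has {req}, so ack → X busy is false there. This is the first violation.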